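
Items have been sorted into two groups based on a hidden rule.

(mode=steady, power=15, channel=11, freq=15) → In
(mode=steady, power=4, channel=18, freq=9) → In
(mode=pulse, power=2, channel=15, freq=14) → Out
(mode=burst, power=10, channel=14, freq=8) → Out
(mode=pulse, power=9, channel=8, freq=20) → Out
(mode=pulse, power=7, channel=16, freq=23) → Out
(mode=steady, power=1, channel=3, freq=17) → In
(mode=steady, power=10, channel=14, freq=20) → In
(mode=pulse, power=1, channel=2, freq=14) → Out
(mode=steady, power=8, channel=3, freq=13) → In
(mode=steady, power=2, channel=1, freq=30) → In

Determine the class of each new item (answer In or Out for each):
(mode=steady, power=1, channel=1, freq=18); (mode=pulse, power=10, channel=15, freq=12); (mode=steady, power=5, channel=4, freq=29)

In, Out, In

The common property of the 'In' items is: mode is steady. No 'Out' item has it.
(mode=steady, power=1, channel=1, freq=18): In (mode is steady). (mode=pulse, power=10, channel=15, freq=12): Out (mode is pulse). (mode=steady, power=5, channel=4, freq=29): In (mode is steady).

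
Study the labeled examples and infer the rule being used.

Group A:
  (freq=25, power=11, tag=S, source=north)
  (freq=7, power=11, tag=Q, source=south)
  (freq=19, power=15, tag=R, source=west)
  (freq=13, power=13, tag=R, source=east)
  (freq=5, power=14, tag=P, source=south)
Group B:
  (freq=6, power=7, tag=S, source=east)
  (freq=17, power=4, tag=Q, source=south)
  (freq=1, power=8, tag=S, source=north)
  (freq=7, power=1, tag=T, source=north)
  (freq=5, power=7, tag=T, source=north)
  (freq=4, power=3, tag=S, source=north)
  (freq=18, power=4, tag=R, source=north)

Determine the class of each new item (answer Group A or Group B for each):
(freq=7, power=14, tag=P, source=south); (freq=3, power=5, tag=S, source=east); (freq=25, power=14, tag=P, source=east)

Group A, Group B, Group A

The distinguishing property — power ≥ 11 — holds for all the 'Group A' cases and none of the 'Group B' cases.
(freq=7, power=14, tag=P, source=south): Group A (power = 14).
(freq=3, power=5, tag=S, source=east): Group B (power = 5).
(freq=25, power=14, tag=P, source=east): Group A (power = 14).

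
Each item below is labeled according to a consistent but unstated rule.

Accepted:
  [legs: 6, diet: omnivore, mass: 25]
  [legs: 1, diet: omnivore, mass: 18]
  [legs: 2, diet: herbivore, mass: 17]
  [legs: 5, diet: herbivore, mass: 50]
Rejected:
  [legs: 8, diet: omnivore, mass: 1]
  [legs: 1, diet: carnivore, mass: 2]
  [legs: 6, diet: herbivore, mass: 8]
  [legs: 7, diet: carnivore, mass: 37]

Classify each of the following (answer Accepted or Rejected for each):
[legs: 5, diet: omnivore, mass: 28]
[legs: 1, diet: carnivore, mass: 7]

Accepted, Rejected

The simplest hypothesis consistent with all the labels is: mass ≥ 17 AND legs ≤ 6.
[legs: 5, diet: omnivore, mass: 28]: mass = 28, legs = 5, matches → Accepted.
[legs: 1, diet: carnivore, mass: 7]: mass = 7, legs = 1, fails the rule → Rejected.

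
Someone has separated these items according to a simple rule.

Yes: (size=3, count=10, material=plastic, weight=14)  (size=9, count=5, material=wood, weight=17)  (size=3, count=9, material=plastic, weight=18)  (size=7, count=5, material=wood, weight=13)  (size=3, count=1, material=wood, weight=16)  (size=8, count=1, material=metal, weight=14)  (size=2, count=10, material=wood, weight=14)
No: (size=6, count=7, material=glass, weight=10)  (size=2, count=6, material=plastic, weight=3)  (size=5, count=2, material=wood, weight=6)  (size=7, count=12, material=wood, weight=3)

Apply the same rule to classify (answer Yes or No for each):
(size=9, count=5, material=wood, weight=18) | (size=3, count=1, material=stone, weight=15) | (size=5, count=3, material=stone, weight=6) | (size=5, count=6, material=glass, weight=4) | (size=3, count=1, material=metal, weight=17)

Yes, Yes, No, No, Yes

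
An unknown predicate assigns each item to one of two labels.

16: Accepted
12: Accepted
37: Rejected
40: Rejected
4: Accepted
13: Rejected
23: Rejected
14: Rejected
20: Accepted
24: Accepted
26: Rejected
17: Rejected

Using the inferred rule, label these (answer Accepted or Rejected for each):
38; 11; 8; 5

Rule: multiple of 4 AND at most 24. This holds for each 'Accepted' example and fails for each 'Rejected' one.
38: 38 = 4·9 + 2, 38 > 24, lacks this property → Rejected. 11: 11 = 4·2 + 3, 11 ≤ 24, lacks this property → Rejected. 8: 8 = 4·2, 8 ≤ 24, satisfies this → Accepted. 5: 5 = 4·1 + 1, 5 ≤ 24, lacks this property → Rejected.

Rejected, Rejected, Accepted, Rejected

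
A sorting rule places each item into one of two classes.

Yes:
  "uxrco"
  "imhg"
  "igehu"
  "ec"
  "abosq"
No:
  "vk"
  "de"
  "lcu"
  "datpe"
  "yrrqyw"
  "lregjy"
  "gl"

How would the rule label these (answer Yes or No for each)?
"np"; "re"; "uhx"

No, No, Yes

Comparing the two groups points to one rule — starts with a vowel.
No: "np", since starts with 'n'. No: "re", since starts with 'r'. Yes: "uhx", since starts with 'u'.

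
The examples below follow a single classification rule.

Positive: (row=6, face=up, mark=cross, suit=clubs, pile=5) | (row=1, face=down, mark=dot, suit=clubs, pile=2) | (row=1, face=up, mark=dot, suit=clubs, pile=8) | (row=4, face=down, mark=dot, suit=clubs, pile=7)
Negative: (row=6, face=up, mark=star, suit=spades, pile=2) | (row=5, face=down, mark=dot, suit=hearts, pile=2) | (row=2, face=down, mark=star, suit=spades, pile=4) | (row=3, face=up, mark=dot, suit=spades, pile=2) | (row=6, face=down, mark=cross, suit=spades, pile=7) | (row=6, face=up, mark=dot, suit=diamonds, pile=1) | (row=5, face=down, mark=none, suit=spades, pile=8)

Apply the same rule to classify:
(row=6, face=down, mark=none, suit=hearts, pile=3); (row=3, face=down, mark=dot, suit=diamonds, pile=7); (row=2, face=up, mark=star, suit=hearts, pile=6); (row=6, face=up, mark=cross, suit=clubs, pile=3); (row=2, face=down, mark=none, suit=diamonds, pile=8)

Looking at the examples, the only property every 'Positive' case has and every 'Negative' case lacks is: suit is clubs.
(row=6, face=down, mark=none, suit=hearts, pile=3): suit is hearts — doesn't qualify, so Negative.
(row=3, face=down, mark=dot, suit=diamonds, pile=7): suit is diamonds — doesn't qualify, so Negative.
(row=2, face=up, mark=star, suit=hearts, pile=6): suit is hearts — doesn't qualify, so Negative.
(row=6, face=up, mark=cross, suit=clubs, pile=3): suit is clubs — checks out, so Positive.
(row=2, face=down, mark=none, suit=diamonds, pile=8): suit is diamonds — doesn't qualify, so Negative.

Negative, Negative, Negative, Positive, Negative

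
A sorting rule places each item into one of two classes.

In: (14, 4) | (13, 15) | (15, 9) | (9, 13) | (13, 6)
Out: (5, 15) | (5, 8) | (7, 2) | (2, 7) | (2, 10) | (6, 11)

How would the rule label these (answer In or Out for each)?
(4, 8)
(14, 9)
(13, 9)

Out, In, In

The distinguishing property — first ≥ 8 — holds for all the 'In' cases and none of the 'Out' cases.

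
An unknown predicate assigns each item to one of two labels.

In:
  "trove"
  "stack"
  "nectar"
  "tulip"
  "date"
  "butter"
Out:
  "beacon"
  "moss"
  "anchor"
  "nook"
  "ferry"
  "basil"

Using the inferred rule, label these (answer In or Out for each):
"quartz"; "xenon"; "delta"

Looking at the examples, the only property every 'In' case has and every 'Out' case lacks is: contains 't'.
"quartz": has 't', meets the rule → In.
"xenon": no 't', does not satisfy this → Out.
"delta": has 't', meets the rule → In.

In, Out, In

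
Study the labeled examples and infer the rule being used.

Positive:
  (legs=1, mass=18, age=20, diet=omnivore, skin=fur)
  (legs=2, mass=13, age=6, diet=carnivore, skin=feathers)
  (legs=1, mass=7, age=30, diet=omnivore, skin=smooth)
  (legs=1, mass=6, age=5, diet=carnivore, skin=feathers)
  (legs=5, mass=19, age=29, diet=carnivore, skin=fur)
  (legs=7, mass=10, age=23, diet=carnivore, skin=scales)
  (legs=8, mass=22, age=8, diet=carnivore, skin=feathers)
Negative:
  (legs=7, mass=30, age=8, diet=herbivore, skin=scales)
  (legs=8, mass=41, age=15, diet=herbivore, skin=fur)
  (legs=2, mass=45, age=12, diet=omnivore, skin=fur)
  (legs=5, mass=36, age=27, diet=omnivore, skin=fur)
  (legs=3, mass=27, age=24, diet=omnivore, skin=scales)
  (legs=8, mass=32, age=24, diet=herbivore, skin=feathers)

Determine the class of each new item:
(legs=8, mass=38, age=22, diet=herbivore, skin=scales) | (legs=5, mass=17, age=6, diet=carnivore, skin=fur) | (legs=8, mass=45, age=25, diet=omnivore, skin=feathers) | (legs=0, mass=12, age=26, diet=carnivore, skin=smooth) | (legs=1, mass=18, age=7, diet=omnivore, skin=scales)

The common property of the 'Positive' items is: mass ≤ 22. No 'Negative' item has it.
(legs=8, mass=38, age=22, diet=herbivore, skin=scales) → mass = 38 → Negative.
(legs=5, mass=17, age=6, diet=carnivore, skin=fur) → mass = 17 → Positive.
(legs=8, mass=45, age=25, diet=omnivore, skin=feathers) → mass = 45 → Negative.
(legs=0, mass=12, age=26, diet=carnivore, skin=smooth) → mass = 12 → Positive.
(legs=1, mass=18, age=7, diet=omnivore, skin=scales) → mass = 18 → Positive.

Negative, Positive, Negative, Positive, Positive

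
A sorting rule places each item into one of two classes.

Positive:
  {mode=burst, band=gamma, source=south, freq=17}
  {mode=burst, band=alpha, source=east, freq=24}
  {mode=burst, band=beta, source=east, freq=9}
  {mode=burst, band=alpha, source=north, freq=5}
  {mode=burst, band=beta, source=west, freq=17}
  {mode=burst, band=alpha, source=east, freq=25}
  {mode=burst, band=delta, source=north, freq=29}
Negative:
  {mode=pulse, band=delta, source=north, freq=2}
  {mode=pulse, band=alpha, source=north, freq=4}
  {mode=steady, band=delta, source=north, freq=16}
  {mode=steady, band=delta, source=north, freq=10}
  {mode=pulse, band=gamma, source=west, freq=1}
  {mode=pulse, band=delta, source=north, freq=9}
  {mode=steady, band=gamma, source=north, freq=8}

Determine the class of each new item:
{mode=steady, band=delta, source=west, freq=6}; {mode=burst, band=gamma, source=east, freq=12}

Negative, Positive

The classifier is using: mode is burst.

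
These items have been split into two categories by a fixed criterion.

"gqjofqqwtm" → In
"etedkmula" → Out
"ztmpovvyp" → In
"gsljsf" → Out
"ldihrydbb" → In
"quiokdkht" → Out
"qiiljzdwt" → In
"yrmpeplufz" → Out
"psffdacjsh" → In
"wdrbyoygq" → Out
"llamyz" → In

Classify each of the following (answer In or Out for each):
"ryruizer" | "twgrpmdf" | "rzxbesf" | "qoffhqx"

Out, Out, Out, In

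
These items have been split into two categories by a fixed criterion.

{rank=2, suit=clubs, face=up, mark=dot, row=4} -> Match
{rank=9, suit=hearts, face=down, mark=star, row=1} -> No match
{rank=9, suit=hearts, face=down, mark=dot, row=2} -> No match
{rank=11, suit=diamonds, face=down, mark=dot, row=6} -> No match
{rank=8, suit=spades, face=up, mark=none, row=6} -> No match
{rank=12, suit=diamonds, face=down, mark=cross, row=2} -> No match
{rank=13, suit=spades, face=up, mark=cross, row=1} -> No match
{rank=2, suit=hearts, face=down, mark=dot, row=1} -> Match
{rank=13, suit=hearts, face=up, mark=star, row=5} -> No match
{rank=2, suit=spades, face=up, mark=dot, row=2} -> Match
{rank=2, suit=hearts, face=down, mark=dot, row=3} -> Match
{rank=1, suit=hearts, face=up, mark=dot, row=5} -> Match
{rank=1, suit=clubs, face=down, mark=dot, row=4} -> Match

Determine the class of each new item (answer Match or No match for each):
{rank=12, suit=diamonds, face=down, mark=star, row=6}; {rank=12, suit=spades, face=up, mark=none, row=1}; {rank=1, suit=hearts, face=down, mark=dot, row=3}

No match, No match, Match

'Match' ⟺ rank ≤ 2.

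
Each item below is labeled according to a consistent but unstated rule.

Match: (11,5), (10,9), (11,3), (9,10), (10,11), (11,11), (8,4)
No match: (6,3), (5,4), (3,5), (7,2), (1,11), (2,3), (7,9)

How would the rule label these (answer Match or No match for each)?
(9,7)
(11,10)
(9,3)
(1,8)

Rule: first ≥ 8. This holds for each 'Match' example and fails for each 'No match' one.
(9,7): first 9, checks out → Match. (11,10): first 11, checks out → Match. (9,3): first 9, checks out → Match. (1,8): first 1, fails this test → No match.

Match, Match, Match, No match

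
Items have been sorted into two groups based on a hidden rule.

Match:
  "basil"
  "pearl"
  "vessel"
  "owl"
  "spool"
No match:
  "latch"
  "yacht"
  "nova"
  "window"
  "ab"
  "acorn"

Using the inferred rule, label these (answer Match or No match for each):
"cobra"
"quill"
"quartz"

Comparing the two groups points to one rule — ends with 'l'.

No match, Match, No match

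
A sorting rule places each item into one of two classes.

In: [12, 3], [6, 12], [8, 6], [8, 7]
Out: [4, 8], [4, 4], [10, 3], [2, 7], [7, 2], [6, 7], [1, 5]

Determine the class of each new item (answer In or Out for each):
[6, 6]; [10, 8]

Out, In

Every 'In' example satisfies: sum ≥ 14. None of the 'Out' examples do.
[6, 6]: Out (6+6 = 12). [10, 8]: In (10+8 = 18).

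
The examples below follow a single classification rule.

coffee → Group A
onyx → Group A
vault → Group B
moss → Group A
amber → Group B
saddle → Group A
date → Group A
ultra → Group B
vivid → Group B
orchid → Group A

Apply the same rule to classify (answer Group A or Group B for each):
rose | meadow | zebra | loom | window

Group A, Group A, Group B, Group A, Group A

The simplest hypothesis consistent with all the labels is: even length.
Group A: rose, since length 4.
Group A: meadow, since length 6.
Group B: zebra, since length 5.
Group A: loom, since length 4.
Group A: window, since length 6.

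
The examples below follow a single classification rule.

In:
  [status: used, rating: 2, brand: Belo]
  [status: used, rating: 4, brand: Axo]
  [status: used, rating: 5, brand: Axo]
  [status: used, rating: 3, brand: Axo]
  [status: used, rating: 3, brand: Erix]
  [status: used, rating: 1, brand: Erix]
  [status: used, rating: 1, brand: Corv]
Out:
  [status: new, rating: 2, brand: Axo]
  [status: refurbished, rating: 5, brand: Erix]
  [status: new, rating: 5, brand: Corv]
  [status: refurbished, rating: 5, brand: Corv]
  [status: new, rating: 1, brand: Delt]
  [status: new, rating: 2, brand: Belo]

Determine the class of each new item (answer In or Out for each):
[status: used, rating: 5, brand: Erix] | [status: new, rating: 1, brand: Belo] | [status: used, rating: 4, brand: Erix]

In, Out, In

Every 'In' example satisfies: status is used. None of the 'Out' examples do.
[status: used, rating: 5, brand: Erix] — status is used, hence In.
[status: new, rating: 1, brand: Belo] — status is new, hence Out.
[status: used, rating: 4, brand: Erix] — status is used, hence In.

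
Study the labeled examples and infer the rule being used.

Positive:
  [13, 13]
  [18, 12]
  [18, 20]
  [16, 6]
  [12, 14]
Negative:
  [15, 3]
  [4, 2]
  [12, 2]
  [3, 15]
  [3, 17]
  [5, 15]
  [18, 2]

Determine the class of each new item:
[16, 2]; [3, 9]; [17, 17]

Every 'Positive' example satisfies: sum ≥ 22. None of the 'Negative' examples do.
[16, 2]: Negative (16+2 = 18). [3, 9]: Negative (3+9 = 12). [17, 17]: Positive (17+17 = 34).

Negative, Negative, Positive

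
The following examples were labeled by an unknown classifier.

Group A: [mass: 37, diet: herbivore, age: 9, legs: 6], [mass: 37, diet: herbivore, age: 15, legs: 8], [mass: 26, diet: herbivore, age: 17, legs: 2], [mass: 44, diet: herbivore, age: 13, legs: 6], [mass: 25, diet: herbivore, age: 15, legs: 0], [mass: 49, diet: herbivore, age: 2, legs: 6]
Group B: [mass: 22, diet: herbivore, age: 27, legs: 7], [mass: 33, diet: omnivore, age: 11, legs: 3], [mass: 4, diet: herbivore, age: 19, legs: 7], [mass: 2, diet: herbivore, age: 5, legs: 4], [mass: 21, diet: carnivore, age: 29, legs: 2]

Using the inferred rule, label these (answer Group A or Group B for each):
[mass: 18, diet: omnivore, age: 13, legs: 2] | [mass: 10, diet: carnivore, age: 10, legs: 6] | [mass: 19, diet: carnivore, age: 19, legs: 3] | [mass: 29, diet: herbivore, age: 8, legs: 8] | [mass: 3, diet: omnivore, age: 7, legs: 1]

The distinguishing property — diet is herbivore AND mass ≥ 25 — holds for all the 'Group A' cases and none of the 'Group B' cases.

Group B, Group B, Group B, Group A, Group B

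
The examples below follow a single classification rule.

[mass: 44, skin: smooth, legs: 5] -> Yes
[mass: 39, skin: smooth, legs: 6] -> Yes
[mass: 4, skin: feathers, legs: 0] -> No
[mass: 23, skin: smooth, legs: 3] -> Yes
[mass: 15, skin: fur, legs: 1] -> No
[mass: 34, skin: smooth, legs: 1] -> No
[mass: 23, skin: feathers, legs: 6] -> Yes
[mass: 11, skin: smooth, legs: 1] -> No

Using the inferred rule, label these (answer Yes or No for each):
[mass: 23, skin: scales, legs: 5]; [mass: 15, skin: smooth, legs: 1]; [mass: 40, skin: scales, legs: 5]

Yes, No, Yes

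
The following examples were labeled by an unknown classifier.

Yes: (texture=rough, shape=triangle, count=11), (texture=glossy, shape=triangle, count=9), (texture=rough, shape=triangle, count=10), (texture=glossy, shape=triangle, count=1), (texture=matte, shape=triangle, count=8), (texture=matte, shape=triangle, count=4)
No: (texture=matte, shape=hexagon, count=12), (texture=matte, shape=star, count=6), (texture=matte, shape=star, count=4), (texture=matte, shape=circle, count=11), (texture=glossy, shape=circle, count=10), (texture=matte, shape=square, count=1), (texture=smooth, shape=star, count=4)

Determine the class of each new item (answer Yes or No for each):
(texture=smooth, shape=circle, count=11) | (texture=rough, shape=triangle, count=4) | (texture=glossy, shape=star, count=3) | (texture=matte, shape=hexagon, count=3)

No, Yes, No, No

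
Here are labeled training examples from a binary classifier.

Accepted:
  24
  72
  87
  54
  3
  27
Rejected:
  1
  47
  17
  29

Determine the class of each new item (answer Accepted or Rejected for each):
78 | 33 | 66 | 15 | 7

Accepted, Accepted, Accepted, Accepted, Rejected

The simplest hypothesis consistent with all the labels is: multiple of 3.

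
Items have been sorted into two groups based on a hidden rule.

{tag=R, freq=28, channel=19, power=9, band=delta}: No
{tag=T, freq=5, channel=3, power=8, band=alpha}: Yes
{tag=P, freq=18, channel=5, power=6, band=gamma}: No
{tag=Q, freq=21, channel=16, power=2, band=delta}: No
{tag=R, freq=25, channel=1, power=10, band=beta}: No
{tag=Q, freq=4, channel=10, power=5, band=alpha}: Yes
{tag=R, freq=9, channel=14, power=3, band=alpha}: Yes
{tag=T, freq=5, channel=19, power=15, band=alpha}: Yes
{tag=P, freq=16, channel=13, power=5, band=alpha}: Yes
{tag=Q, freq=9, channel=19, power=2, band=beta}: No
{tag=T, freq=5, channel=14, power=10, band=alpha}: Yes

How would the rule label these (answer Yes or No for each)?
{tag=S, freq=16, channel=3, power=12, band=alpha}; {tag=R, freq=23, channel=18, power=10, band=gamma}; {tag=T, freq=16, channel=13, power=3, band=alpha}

Comparing the two groups points to one rule — band is alpha.
{tag=S, freq=16, channel=3, power=12, band=alpha} → band is alpha → Yes. {tag=R, freq=23, channel=18, power=10, band=gamma} → band is gamma → No. {tag=T, freq=16, channel=13, power=3, band=alpha} → band is alpha → Yes.

Yes, No, Yes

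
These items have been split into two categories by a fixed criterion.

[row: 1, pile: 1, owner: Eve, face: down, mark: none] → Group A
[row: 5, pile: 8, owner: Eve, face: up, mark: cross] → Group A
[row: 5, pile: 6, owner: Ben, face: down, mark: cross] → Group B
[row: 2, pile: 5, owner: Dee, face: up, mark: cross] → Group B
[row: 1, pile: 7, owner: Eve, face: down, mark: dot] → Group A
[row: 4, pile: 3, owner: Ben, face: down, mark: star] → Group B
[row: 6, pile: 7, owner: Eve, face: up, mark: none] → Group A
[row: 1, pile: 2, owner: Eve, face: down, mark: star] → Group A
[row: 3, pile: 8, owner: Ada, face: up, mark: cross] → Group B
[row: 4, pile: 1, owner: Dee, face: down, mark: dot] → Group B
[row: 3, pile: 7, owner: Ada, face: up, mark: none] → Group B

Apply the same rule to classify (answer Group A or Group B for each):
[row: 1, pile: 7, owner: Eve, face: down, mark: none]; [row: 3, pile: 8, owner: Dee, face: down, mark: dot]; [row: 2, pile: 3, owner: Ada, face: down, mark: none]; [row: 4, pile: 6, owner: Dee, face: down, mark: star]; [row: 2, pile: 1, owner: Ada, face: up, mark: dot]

Group A, Group B, Group B, Group B, Group B

Comparing the two groups points to one rule — owner is Eve.
[row: 1, pile: 7, owner: Eve, face: down, mark: none]: owner is Eve — qualifies, so Group A. [row: 3, pile: 8, owner: Dee, face: down, mark: dot]: owner is Dee — does not satisfy this, so Group B. [row: 2, pile: 3, owner: Ada, face: down, mark: none]: owner is Ada — does not satisfy this, so Group B. [row: 4, pile: 6, owner: Dee, face: down, mark: star]: owner is Dee — does not satisfy this, so Group B. [row: 2, pile: 1, owner: Ada, face: up, mark: dot]: owner is Ada — does not satisfy this, so Group B.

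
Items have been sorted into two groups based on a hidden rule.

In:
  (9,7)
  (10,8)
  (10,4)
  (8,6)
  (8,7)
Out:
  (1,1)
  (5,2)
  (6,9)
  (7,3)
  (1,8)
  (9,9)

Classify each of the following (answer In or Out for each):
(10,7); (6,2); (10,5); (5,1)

The common property of the 'In' items is: first > second AND sum ≥ 14. No 'Out' item has it.

In, Out, In, Out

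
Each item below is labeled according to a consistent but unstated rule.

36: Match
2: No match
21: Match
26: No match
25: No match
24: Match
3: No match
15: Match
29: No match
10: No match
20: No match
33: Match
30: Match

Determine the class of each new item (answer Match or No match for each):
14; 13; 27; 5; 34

No match, No match, Match, No match, No match

The classifier is using: multiple of 3 AND at least 10.
14 — 14 = 3·4 + 2, 14 ≥ 10, hence No match.
13 — 13 = 3·4 + 1, 13 ≥ 10, hence No match.
27 — 27 = 3·9, 27 ≥ 10, hence Match.
5 — 5 = 3·1 + 2, 5 < 10, hence No match.
34 — 34 = 3·11 + 1, 34 ≥ 10, hence No match.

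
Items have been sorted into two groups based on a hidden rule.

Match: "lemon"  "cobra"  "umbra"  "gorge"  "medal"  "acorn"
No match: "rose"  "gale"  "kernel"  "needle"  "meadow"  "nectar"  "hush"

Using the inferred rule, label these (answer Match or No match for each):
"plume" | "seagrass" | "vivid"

Match, No match, Match

The simplest hypothesis consistent with all the labels is: odd length.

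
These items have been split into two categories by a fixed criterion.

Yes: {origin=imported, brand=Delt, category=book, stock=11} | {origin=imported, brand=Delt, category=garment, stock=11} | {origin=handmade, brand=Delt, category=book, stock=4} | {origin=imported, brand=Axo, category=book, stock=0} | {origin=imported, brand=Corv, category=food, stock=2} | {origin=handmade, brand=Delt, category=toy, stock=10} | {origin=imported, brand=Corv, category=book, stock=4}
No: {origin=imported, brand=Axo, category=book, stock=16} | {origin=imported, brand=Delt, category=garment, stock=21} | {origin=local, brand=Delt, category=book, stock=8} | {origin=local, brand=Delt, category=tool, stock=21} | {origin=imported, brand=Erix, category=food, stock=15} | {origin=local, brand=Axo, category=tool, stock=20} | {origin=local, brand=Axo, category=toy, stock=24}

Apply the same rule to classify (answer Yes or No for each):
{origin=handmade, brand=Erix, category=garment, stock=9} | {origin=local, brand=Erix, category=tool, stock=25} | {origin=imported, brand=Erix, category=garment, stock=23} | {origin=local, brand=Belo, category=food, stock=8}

Yes, No, No, No

The classifier is using: stock ≠ 8 AND stock ≤ 11.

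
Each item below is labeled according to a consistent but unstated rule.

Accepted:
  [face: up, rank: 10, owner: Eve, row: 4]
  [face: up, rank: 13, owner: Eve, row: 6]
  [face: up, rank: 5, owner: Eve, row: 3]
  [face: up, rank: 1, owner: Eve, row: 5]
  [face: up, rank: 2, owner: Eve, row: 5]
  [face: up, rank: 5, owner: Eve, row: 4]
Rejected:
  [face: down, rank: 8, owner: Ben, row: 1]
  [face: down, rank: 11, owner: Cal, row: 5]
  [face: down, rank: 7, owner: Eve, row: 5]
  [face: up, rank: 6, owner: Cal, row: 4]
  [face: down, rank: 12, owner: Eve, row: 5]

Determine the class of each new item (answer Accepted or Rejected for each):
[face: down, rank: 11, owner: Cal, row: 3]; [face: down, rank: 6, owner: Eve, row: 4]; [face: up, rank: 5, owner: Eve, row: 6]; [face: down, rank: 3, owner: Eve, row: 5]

The common property of the 'Accepted' items is: face is up AND owner is Eve. No 'Rejected' item has it.
[face: down, rank: 11, owner: Cal, row: 3]: Rejected (face is down, owner is Cal). [face: down, rank: 6, owner: Eve, row: 4]: Rejected (face is down, owner is Eve). [face: up, rank: 5, owner: Eve, row: 6]: Accepted (face is up, owner is Eve). [face: down, rank: 3, owner: Eve, row: 5]: Rejected (face is down, owner is Eve).

Rejected, Rejected, Accepted, Rejected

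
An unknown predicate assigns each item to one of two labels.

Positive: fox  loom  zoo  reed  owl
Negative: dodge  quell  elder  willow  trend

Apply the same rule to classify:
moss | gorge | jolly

Positive, Negative, Negative

Rule: length ≤ 4. This holds for each 'Positive' example and fails for each 'Negative' one.
moss: length 4 — matches, so Positive. gorge: length 5 — does not fit, so Negative. jolly: length 5 — does not fit, so Negative.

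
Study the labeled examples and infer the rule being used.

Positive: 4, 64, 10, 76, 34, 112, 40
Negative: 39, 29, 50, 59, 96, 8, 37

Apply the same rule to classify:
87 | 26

Negative, Negative

The simplest hypothesis consistent with all the labels is: ≡ 4 (mod 6).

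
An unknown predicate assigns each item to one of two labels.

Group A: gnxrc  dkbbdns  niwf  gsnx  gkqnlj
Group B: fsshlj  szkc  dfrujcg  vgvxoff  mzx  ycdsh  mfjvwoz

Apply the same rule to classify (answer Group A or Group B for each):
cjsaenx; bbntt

Group A, Group A

The distinguishing property — contains 'n' — holds for all the 'Group A' cases and none of the 'Group B' cases.
cjsaenx — has 'n', hence Group A. bbntt — has 'n', hence Group A.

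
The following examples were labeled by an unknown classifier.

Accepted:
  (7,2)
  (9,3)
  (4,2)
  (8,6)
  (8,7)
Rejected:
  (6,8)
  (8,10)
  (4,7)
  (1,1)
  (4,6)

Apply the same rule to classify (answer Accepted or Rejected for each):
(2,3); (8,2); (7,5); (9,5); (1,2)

The rule appears to be: first > second.
(2,3): 2 < 3, fails this test → Rejected. (8,2): 8 > 2, satisfies this → Accepted. (7,5): 7 > 5, satisfies this → Accepted. (9,5): 9 > 5, satisfies this → Accepted. (1,2): 1 < 2, fails this test → Rejected.

Rejected, Accepted, Accepted, Accepted, Rejected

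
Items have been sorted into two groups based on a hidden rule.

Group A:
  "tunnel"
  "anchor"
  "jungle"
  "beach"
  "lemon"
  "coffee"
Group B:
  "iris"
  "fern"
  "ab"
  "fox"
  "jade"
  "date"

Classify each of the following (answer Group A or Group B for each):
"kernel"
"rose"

The simplest hypothesis consistent with all the labels is: length ≥ 5.
"kernel": Group A (length 6). "rose": Group B (length 4).

Group A, Group B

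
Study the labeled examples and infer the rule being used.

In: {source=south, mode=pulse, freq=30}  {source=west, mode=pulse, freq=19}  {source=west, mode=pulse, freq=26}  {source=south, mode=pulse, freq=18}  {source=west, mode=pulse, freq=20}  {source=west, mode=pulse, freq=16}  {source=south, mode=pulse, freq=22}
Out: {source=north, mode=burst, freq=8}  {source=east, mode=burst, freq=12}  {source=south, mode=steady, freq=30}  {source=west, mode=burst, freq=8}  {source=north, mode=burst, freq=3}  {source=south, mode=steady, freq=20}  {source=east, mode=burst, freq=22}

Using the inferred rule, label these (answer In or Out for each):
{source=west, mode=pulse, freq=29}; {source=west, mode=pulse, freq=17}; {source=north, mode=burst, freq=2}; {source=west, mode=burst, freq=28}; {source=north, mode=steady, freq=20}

In, In, Out, Out, Out

Every 'In' example satisfies: mode is pulse. None of the 'Out' examples do.
{source=west, mode=pulse, freq=29} — mode is pulse, hence In.
{source=west, mode=pulse, freq=17} — mode is pulse, hence In.
{source=north, mode=burst, freq=2} — mode is burst, hence Out.
{source=west, mode=burst, freq=28} — mode is burst, hence Out.
{source=north, mode=steady, freq=20} — mode is steady, hence Out.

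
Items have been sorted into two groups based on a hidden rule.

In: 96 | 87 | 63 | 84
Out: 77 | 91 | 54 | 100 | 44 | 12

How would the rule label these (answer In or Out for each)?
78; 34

In, Out

The pattern is that an item is 'In' exactly when: multiple of 3 AND at least 63.
In: 78, since 78 = 3·26, 78 ≥ 63. Out: 34, since 34 = 3·11 + 1, 34 < 63.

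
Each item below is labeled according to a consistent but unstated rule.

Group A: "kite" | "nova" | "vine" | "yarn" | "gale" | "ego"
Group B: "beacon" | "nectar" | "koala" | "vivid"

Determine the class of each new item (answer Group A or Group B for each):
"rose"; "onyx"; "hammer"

The common property of the 'Group A' items is: length ≤ 4. No 'Group B' item has it.
"rose": Group A (length 4).
"onyx": Group A (length 4).
"hammer": Group B (length 6).

Group A, Group A, Group B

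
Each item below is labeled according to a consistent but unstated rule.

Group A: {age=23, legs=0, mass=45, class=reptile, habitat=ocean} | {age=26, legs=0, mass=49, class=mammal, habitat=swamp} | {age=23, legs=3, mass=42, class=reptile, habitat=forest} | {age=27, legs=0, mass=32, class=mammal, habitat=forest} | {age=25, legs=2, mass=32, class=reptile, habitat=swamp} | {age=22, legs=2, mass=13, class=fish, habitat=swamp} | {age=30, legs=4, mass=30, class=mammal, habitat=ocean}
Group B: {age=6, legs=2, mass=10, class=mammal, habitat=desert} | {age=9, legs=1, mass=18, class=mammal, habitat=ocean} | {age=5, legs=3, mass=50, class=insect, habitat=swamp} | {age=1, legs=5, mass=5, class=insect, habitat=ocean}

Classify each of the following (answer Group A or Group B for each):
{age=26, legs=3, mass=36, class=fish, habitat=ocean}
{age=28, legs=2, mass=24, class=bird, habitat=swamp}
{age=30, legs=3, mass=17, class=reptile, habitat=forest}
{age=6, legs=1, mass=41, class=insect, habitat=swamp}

Group A, Group A, Group A, Group B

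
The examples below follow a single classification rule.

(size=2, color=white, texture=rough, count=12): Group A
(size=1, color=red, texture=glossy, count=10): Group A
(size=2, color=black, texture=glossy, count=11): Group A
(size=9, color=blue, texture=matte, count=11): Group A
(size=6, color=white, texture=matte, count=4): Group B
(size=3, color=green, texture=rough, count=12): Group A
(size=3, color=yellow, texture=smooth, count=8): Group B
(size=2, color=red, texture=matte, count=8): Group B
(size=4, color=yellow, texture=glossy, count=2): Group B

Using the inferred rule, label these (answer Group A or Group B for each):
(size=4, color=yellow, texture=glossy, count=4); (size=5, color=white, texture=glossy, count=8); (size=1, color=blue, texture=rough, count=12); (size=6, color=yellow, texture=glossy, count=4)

The simplest hypothesis consistent with all the labels is: count ≥ 10.

Group B, Group B, Group A, Group B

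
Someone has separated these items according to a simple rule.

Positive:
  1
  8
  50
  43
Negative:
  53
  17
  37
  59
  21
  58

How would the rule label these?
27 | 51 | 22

Negative, Negative, Positive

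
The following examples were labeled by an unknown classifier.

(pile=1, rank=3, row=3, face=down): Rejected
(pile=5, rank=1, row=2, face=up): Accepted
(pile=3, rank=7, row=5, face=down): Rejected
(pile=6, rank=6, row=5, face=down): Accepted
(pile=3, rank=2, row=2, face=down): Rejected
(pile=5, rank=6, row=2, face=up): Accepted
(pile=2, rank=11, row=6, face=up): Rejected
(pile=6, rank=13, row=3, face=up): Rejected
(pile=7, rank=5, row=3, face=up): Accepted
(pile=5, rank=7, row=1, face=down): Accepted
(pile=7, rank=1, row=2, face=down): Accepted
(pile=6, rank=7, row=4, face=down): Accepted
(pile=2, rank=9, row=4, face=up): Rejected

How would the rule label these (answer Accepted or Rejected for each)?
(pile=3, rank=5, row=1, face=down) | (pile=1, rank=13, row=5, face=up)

The common property of the 'Accepted' items is: pile ≥ 5 AND rank ≤ 7. No 'Rejected' item has it.
(pile=3, rank=5, row=1, face=down) — pile = 3, rank = 5, hence Rejected.
(pile=1, rank=13, row=5, face=up) — pile = 1, rank = 13, hence Rejected.

Rejected, Rejected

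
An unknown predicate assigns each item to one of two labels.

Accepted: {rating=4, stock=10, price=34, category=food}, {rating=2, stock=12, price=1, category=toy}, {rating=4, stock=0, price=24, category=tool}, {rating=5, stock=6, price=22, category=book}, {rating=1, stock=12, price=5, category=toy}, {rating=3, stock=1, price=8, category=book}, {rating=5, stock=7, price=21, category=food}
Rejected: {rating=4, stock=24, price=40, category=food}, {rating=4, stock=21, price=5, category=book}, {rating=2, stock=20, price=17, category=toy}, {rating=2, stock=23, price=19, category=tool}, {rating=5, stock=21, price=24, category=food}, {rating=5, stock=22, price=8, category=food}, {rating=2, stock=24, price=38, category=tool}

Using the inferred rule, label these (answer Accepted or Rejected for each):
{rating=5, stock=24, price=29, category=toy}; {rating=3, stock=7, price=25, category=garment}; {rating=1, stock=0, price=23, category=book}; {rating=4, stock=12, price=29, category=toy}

The simplest hypothesis consistent with all the labels is: stock ≤ 12.
{rating=5, stock=24, price=29, category=toy}: Rejected (stock = 24). {rating=3, stock=7, price=25, category=garment}: Accepted (stock = 7). {rating=1, stock=0, price=23, category=book}: Accepted (stock = 0). {rating=4, stock=12, price=29, category=toy}: Accepted (stock = 12).

Rejected, Accepted, Accepted, Accepted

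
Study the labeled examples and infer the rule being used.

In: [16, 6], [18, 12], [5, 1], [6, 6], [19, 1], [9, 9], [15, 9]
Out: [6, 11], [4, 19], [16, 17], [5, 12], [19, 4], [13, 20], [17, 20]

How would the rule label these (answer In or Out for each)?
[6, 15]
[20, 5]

Rule: sum is even. This holds for each 'In' example and fails for each 'Out' one.
[6, 15] — 6+15 = 21, hence Out.
[20, 5] — 20+5 = 25, hence Out.

Out, Out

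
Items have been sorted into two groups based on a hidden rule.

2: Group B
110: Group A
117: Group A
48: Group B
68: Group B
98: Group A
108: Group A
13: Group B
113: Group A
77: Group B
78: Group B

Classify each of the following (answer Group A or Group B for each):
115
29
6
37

Group A, Group B, Group B, Group B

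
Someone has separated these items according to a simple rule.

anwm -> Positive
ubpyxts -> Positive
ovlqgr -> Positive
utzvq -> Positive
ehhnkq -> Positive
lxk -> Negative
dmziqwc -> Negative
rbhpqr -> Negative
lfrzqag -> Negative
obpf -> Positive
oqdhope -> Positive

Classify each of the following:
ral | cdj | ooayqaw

Negative, Negative, Positive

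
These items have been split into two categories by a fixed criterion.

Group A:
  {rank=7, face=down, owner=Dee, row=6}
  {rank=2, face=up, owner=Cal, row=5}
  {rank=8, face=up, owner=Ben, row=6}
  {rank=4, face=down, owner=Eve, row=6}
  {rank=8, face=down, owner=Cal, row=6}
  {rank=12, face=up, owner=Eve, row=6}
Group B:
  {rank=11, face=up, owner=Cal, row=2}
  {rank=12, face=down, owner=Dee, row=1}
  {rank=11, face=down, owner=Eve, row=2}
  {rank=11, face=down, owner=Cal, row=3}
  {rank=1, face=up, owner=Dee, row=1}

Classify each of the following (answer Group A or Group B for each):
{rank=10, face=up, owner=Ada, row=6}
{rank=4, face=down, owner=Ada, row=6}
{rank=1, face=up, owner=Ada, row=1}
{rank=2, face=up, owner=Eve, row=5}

One predicate separates the groups cleanly: row ≥ 5.
Group A: {rank=10, face=up, owner=Ada, row=6}, since row = 6. Group A: {rank=4, face=down, owner=Ada, row=6}, since row = 6. Group B: {rank=1, face=up, owner=Ada, row=1}, since row = 1. Group A: {rank=2, face=up, owner=Eve, row=5}, since row = 5.

Group A, Group A, Group B, Group A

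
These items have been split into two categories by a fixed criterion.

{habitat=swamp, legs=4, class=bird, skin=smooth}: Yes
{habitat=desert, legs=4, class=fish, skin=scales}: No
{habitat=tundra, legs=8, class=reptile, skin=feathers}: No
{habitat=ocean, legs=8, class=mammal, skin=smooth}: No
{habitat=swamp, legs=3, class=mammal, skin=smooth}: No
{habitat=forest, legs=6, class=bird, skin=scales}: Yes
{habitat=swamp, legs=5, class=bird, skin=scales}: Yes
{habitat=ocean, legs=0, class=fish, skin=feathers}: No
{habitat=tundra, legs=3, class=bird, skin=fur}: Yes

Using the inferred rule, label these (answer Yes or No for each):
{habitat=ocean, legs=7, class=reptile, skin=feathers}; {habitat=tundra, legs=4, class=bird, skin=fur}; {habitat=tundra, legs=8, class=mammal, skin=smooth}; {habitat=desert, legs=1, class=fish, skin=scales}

'Yes' ⟺ class is bird.
{habitat=ocean, legs=7, class=reptile, skin=feathers}: No (class is reptile).
{habitat=tundra, legs=4, class=bird, skin=fur}: Yes (class is bird).
{habitat=tundra, legs=8, class=mammal, skin=smooth}: No (class is mammal).
{habitat=desert, legs=1, class=fish, skin=scales}: No (class is fish).

No, Yes, No, No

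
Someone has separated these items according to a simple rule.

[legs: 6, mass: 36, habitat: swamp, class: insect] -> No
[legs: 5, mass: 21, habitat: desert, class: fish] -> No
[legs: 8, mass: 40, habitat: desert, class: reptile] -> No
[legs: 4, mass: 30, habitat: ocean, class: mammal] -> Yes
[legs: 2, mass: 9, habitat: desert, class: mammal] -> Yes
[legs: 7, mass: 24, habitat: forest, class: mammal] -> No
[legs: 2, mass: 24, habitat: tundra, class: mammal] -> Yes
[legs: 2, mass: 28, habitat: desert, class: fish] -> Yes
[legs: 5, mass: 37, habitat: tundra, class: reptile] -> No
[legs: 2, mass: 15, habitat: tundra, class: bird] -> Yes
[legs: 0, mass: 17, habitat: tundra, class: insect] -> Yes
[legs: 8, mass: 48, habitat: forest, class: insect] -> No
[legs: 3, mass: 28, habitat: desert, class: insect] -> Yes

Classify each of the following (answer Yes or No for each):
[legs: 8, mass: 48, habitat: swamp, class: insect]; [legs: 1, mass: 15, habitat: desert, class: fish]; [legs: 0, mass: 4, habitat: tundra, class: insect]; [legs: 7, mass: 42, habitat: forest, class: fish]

No, Yes, Yes, No

The rule appears to be: legs ≤ 4.
[legs: 8, mass: 48, habitat: swamp, class: insect]: No (legs = 8). [legs: 1, mass: 15, habitat: desert, class: fish]: Yes (legs = 1). [legs: 0, mass: 4, habitat: tundra, class: insect]: Yes (legs = 0). [legs: 7, mass: 42, habitat: forest, class: fish]: No (legs = 7).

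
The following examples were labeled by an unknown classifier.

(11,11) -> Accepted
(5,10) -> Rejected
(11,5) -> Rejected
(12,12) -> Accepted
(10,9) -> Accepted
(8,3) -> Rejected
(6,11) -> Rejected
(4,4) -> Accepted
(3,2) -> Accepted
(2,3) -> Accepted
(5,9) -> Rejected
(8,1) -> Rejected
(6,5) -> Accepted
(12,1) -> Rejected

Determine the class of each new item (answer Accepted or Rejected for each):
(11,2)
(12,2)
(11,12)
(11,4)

Rejected, Rejected, Accepted, Rejected

The pattern is that an item is 'Accepted' exactly when: |first − second| ≤ 1.
(11,2): |11−2| = 9 — fails this test, so Rejected.
(12,2): |12−2| = 10 — fails this test, so Rejected.
(11,12): |11−12| = 1 — passes, so Accepted.
(11,4): |11−4| = 7 — fails this test, so Rejected.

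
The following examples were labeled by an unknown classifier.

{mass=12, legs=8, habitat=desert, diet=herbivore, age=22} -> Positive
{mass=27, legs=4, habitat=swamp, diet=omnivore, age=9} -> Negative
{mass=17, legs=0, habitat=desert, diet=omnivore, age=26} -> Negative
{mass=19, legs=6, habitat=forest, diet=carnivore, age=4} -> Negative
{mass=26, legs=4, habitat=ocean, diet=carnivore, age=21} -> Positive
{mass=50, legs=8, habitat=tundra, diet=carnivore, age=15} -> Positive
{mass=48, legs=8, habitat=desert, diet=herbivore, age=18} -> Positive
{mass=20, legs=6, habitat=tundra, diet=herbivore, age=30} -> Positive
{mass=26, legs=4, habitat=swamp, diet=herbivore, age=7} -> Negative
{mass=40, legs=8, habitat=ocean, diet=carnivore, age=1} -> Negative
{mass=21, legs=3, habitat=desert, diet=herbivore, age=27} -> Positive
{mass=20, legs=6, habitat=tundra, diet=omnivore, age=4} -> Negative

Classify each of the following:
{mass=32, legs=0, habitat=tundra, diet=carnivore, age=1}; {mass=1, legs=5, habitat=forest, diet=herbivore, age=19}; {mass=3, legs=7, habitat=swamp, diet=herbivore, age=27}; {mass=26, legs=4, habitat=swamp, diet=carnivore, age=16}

Negative, Positive, Positive, Positive

The simplest hypothesis consistent with all the labels is: legs ≥ 3 AND age ≥ 15.
{mass=32, legs=0, habitat=tundra, diet=carnivore, age=1}: Negative (legs = 0, age = 1). {mass=1, legs=5, habitat=forest, diet=herbivore, age=19}: Positive (legs = 5, age = 19). {mass=3, legs=7, habitat=swamp, diet=herbivore, age=27}: Positive (legs = 7, age = 27). {mass=26, legs=4, habitat=swamp, diet=carnivore, age=16}: Positive (legs = 4, age = 16).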